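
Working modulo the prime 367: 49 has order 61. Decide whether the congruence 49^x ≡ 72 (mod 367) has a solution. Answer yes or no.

yes

72 ∈ ⟨49⟩ iff 72^61 ≡ 1 (mod 367), since |⟨49⟩| = 61.
72^61 mod 367 = 1.
Since 1 = 1, 72 lies in the subgroup.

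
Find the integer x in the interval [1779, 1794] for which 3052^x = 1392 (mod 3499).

1794

Compute 3052^1779 mod 3499 = 860, then multiply by 3052 repeatedly:
  3052^1779=860  3052^1780=470  3052^1781=3349  3052^1782=569  3052^1783=1084
  3052^1784=1813  3052^1785=1357  3052^1786=2247  3052^1787=3303  3052^1788=137
  3052^1789=1743  3052^1790=1156  3052^1791=1120  3052^1792=3216  3052^1793=537
  3052^1794=1392
Found 1392 at exponent 1794.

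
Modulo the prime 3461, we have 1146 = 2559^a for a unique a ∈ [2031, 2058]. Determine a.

Compute 2559^2031 mod 3461 = 2208, then multiply by 2559 repeatedly:
  2559^2031=2208  2559^2032=1920  2559^2033=2121  2559^2034=791  2559^2035=2945
  2559^2036=1658  2559^2037=3097  2559^2038=2994  2559^2039=2453  2559^2040=2434
  2559^2041=2267  2559^2042=617  2559^2043=687  2559^2044=3306  2559^2045=1370
  2559^2046=3298  2559^2047=1664  2559^2048=1146
Found 1146 at exponent 2048.

2048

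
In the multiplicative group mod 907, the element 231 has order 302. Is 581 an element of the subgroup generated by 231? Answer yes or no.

581 ∈ ⟨231⟩ iff 581^302 ≡ 1 (mod 907), since |⟨231⟩| = 302.
581^302 mod 907 = 384.
Since 384 ≠ 1, 581 does not lie in the subgroup.

no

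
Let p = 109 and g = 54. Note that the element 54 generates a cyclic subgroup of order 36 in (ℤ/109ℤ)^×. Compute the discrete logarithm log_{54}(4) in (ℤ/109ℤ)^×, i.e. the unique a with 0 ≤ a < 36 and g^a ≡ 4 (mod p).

Successive powers of 54 modulo 109:
  54^0=1  54^1=54  54^2=82  54^3=68  54^4=75  54^5=17
  54^6=46  54^7=86  54^8=66  54^9=76  54^10=71  54^11=19
  54^12=45  54^13=32  54^14=93  54^15=8  54^16=105  54^17=2
  54^18=108  54^19=55  54^20=27  54^21=41  54^22=34  54^23=92
  54^24=63  54^25=23  54^26=43  54^27=33  54^28=38  54^29=90
  54^30=64  54^31=77  54^32=16  54^33=101  54^34=4
So 54^34 ≡ 4 (mod 109), giving a = 34.

34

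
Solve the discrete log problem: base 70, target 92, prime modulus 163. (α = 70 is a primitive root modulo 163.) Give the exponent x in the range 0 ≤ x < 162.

Baby-step giant-step with m = ceil(sqrt(162)) = 13.
Baby table (70^j mod 163 for j=0..12):
  0:1  1:70  2:10  3:48  4:100  5:154  6:22  7:73
  8:57  9:78  10:81  11:128  12:158
Giant step factor: 70^(-13) ≡ 129 (mod 163).
Scan 92·129^i mod 163 for i = 0, 1, …:
  i=0: 92   i=1: 132   i=2: 76   i=3: 24
  i=4: 162   i=5: 34   i=6: 148   i=7: 21
  i=8: 101   i=9: 152   i=10: 48
Match at i=10, j=3: x = 10·13 + 3 = 133.

133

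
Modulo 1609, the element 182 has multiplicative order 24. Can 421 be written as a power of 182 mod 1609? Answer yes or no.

⟨182⟩ has order 24; its elements mod 1609 are {1, 182, 250, 251, 255, 355, 421, 448, 523, 610, 630, 665, 944, 979, 999, 1086, 1161, 1188, 1254, 1354, 1358, 1359, 1427, 1608}.
421 is in this set.

yes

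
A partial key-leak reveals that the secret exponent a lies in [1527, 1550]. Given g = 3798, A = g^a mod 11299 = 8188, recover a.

1535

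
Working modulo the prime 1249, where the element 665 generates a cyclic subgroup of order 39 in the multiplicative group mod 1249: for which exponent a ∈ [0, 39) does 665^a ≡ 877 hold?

Successive powers of 665 modulo 1249:
  665^0=1  665^1=665  665^2=79  665^3=77  665^4=1245  665^5=1087
  665^6=933  665^7=941  665^8=16  665^9=648  665^10=15  665^11=1232
  665^12=1185  665^13=1155  665^14=1189  665^15=68  665^16=256  665^17=376
  665^18=240  665^19=977  665^20=225  665^21=994  665^22=289  665^23=1088
  665^24=349  665^25=1020  665^26=93  665^27=644  665^28=1102  665^29=916
  665^30=877
So 665^30 ≡ 877 (mod 1249), giving a = 30.

30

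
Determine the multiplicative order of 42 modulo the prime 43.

2

The order of 42 must divide p − 1 = 42 = 2 · 3 · 7.
Divisors: 1, 2, 3, 6, 7, 14, 21, 42.
Check each in increasing order: 42^1 ≡ 42;  42^2 ≡ 1.
Smallest exponent giving 1 is 2.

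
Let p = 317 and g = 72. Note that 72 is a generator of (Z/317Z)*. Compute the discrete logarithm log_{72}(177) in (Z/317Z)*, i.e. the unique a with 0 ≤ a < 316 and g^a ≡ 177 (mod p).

Baby-step giant-step with m = ceil(sqrt(316)) = 18.
Baby table (72^j mod 317 for j=0..17):
  0:1  1:72  2:112  3:139  4:181  5:35  6:301  7:116
  8:110  9:312  10:274  11:74  12:256  13:46  14:142  15:80
  16:54  17:84
Giant step factor: 72^(-18) ≡ 279 (mod 317).
Scan 177·279^i mod 317 for i = 0, 1, …:
  i=0: 177   i=1: 248   i=2: 86   i=3: 219
  i=4: 237   i=5: 187   i=6: 185   i=7: 261
  i=8: 226   i=9: 288   i=10: 151   i=11: 285
  i=12: 265   i=13: 74
Match at i=13, j=11: a = 13·18 + 11 = 245.

245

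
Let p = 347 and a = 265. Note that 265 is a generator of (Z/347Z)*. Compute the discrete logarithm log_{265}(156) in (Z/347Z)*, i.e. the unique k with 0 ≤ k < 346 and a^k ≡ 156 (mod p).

Baby-step giant-step with m = ceil(sqrt(346)) = 19.
Baby table (265^j mod 347 for j=0..18):
  0:1  1:265  2:131  3:15  4:158  5:230  6:225  7:288
  8:327  9:252  10:156  11:47  12:310  13:258  14:11  15:139
  16:53  17:165  18:3
Giant step factor: 265^(-19) ≡ 134 (mod 347).
Scan 156·134^i mod 347 for i = 0, 1, …:
  i=0: 156
Match at i=0, j=10: k = 0·19 + 10 = 10.

10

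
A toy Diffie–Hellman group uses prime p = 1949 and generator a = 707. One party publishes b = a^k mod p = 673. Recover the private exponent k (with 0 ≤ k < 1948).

Baby-step giant-step with m = ceil(sqrt(1948)) = 45.
Baby table (707^j mod 1949 for j=0..44):
  0:1  1:707  2:905  3:563  4:445  5:826  6:1231  7:1063
  8:1176  9:1158  10:126  11:1377  12:988  13:774  14:1498  15:779
  16:1135  17:1406  18:52  19:1682  20:284  21:41  22:1701  23:74
  24:1644  25:704  26:733  27:1746  28:705  29:1440  30:702  31:1268
  32:1885  33:1528  34:550  35:999  36:755  37:1708  38:1125  39:183
  40:747  41:1899  42:1681  43:1526  44:1085
Giant step factor: 707^(-45) ≡ 1800 (mod 1949).
Scan 673·1800^i mod 1949 for i = 0, 1, …:
  i=0: 673   i=1: 1071   i=2: 239   i=3: 1420
  i=4: 861   i=5: 345   i=6: 1218   i=7: 1724
  i=8: 392   i=9: 62     …   i=37: 570
  i=38: 826
Match at i=38, j=5: k = 38·45 + 5 = 1715.

1715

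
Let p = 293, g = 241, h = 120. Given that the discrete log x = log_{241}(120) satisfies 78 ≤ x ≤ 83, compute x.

83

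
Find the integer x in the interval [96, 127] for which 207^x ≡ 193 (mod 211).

Compute 207^96 mod 211 = 193, then multiply by 207 repeatedly:
  207^96=193
Found 193 at exponent 96.

96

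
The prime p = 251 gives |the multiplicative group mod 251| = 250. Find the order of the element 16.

The order of 16 must divide p − 1 = 250 = 2 · 5^3.
Divisors: 1, 2, 5, 10, 25, 50, 125, 250.
Check each in increasing order: 16^1 ≡ 16;  16^2 ≡ 5;  16^5 ≡ 149;  16^10 ≡ 113;  16^25 ≡ 1.
Smallest exponent giving 1 is 25.

25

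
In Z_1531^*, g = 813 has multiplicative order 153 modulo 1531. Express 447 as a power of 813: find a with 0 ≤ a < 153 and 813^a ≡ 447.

Successive powers of 813 modulo 1531:
  813^0=1  813^1=813  813^2=1108  813^3=576  813^4=1333  813^5=1312
  813^6=1080  813^7=777  813^8=929  813^9=494  813^10=500  813^11=785
  813^12=1309  813^13=172  813^14=515  813^15=732  813^16=1088  813^17=1157
  813^18=607  813^19=509  813^20=447
So 813^20 ≡ 447 (mod 1531), giving a = 20.

20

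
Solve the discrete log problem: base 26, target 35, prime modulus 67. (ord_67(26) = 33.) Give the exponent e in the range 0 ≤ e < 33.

Successive powers of 26 modulo 67:
  26^0=1  26^1=26  26^2=6  26^3=22  26^4=36  26^5=65
  26^6=15  26^7=55  26^8=23  26^9=62  26^10=4  26^11=37
  26^12=24  26^13=21  26^14=10  26^15=59  26^16=60  26^17=19
  26^18=25  26^19=47  26^20=16  26^21=14  26^22=29  26^23=17
  26^24=40  26^25=35
So 26^25 ≡ 35 (mod 67), giving e = 25.

25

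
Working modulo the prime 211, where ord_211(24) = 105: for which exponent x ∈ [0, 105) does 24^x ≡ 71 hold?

63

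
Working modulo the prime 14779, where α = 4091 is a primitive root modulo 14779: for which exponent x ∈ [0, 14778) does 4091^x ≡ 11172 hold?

Baby-step giant-step with m = ceil(sqrt(14778)) = 122.
Baby table (4091^j mod 14779 for j=0..121):
  0:1  1:4091  2:6453  3:3929  4:8766  5:7852  6:7765  7:6544
  8:6735  9:4829  10:10695  11:7405  12:11684  13:3958  14:9173  15:2862
  16:3474  17:9515  18:12758  19:8329  20:8344  21:10593  22:3935  23:3754
  24:2233  25:1781  26:24  27:9510  28:7082  29:5622  30:3478  31:11100
  32:9012  33:9266  34:13850  35:12443  36:5437  37:372  38:14394  39:6318
  40:13246  41:9572  42:9481  43:6675  44:10612  45:7769  46:8129  47:2989
  48:5766  49:1422  50:9255  51:13186  52:576  53:6555  54:7399  55:1917
  56:9577  57:378  58:9382  59:699  60:7262  61:3052  62:12256  63:8928
  64:5539  65:3842  66:7545  67:8043  68:5859  69:12410  70:3445  71:9108
  72:2969  73:12620  74:5373  75:4570  76:435  77:6105  78:13824  79:9530
  80:228  81:1671  82:8163  83:9072  84:3483  85:1997  86:11719  87:14132
  88:13343  89:7366  90:14704  91:3534  92:3732  93:905  94:7605  95:2260
  96:8785  97:11686  98:12140  99:7300  100:10720  101:6227  102:10440  103:13509
  104:6638  105:7035  106:5472  107:10546  108:3785  109:10822  110:9697  111:3591
  112:455  113:14030  114:9873  115:14215  116:12979  117:10921  118:894  119:6941
  120:5172  121:9903
Giant step factor: 4091^(-122) ≡ 9899 (mod 14779).
Scan 11172·9899^i mod 14779 for i = 0, 1, …:
  i=0: 11172   i=1: 371   i=2: 7337   i=3: 4957
  i=4: 3063   i=5: 8908   i=6: 8778   i=7: 7681
  i=8: 11043   i=9: 9173
Match at i=9, j=14: x = 9·122 + 14 = 1112.

1112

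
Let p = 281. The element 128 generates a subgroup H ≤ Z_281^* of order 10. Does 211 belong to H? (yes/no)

no

⟨128⟩ has order 10; its elements mod 281 are {1, 49, 86, 90, 128, 153, 191, 195, 232, 280}.
211 is not in this set.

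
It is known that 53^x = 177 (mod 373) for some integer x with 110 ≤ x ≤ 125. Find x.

116

Compute 53^110 mod 373 = 321, then multiply by 53 repeatedly:
  53^110=321  53^111=228  53^112=148  53^113=11  53^114=210
  53^115=313  53^116=177
Found 177 at exponent 116.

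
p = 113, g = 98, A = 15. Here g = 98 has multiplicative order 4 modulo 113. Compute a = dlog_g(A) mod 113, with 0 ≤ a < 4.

3

Successive powers of 98 modulo 113:
  98^0=1  98^1=98  98^2=112  98^3=15
So 98^3 ≡ 15 (mod 113), giving a = 3.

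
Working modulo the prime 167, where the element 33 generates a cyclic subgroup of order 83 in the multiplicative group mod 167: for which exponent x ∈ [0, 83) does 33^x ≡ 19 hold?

10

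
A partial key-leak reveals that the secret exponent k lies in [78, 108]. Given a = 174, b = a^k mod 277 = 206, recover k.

Compute 174^78 mod 277 = 102, then multiply by 174 repeatedly:
  174^78=102  174^79=20  174^80=156  174^81=275  174^82=206
Found 206 at exponent 82.

82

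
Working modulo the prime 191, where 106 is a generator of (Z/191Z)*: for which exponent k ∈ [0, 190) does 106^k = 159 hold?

135

Baby-step giant-step with m = ceil(sqrt(190)) = 14.
Baby table (106^j mod 191 for j=0..13):
  0:1  1:106  2:158  3:131  4:134  5:70  6:162  7:173
  8:2  9:21  10:125  11:71  12:77  13:140
Giant step factor: 106^(-14) ≡ 135 (mod 191).
Scan 159·135^i mod 191 for i = 0, 1, …:
  i=0: 159   i=1: 73   i=2: 114   i=3: 110
  i=4: 143   i=5: 14   i=6: 171   i=7: 165
  i=8: 119   i=9: 21
Match at i=9, j=9: k = 9·14 + 9 = 135.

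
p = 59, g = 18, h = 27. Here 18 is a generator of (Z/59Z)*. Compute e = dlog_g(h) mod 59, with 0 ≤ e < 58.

48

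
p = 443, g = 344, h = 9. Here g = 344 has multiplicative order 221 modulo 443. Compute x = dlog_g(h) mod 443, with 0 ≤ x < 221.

164

Baby-step giant-step with m = ceil(sqrt(221)) = 15.
Baby table (344^j mod 443 for j=0..14):
  0:1  1:344  2:55  3:314  4:367  5:436  6:250  7:58
  8:17  9:89  10:49  11:22  12:37  13:324  14:263
Giant step factor: 344^(-15) ≡ 412 (mod 443).
Scan 9·412^i mod 443 for i = 0, 1, …:
  i=0: 9   i=1: 164   i=2: 232   i=3: 339
  i=4: 123   i=5: 174   i=6: 365   i=7: 203
  i=8: 352   i=9: 163   i=10: 263
Match at i=10, j=14: x = 10·15 + 14 = 164.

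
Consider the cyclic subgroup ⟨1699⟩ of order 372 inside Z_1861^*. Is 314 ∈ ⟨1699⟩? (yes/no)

yes

314 ∈ ⟨1699⟩ iff 314^372 ≡ 1 (mod 1861), since |⟨1699⟩| = 372.
314^372 mod 1861 = 1.
Since 1 = 1, 314 lies in the subgroup.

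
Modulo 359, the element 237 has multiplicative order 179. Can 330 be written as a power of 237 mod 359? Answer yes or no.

330 ∈ ⟨237⟩ iff 330^179 ≡ 1 (mod 359), since |⟨237⟩| = 179.
330^179 mod 359 = 1.
Since 1 = 1, 330 lies in the subgroup.

yes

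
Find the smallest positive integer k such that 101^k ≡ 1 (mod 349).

116

The order of 101 must divide p − 1 = 348 = 2^2 · 3 · 29.
Divisors: 1, 2, 3, 4, 6, 12, 29, 58, 87, 116, 174, 348.
Check each in increasing order: 101^1 ≡ 101;  101^2 ≡ 80;  101^3 ≡ 53;  101^4 ≡ 118;  101^6 ≡ 17;  101^12 ≡ 289;  101^29 ≡ 136;  101^58 ≡ 348;  101^87 ≡ 213;  101^116 ≡ 1.
Smallest exponent giving 1 is 116.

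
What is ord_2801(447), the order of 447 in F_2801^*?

2800

The order of 447 must divide p − 1 = 2800 = 2^4 · 5^2 · 7.
Divisors: 1, 2, 4, 5, 7, 8, 10, 14, 16, 20, 25, 28, 35, 40, 50, 56, 70, 80, 100, 112, 140, 175, 200, 280, 350, 400, 560, 700, 1400, 2800.
Check each in increasing order: 447^1 ≡ 447;  447^2 ≡ 938;  447^4 ≡ 330;  447^5 ≡ 1858;  447^7 ≡ 582;  447^8 ≡ 2462;  447^10 ≡ 1332;  447^14 ≡ 2604;  447^16 ≡ 80;  447^20 ≡ 1191;  447^25 ≡ 88;  447^28 ≡ 2396;  447^35 ≡ 2375;  447^40 ≡ 1175;  447^50 ≡ 2142;  447^56 ≡ 1567;  447^70 ≡ 2212;  447^80 ≡ 2533;  447^100 ≡ 126;  447^112 ≡ 1813;  447^140 ≡ 2398;  447^175 ≡ 817;  447^200 ≡ 1871;  447^280 ≡ 2752;  447^350 ≡ 851;  447^400 ≡ 2192;  447^560 ≡ 2401;  447^700 ≡ 1543;  447^1400 ≡ 2800;  447^2800 ≡ 1.
Smallest exponent giving 1 is 2800.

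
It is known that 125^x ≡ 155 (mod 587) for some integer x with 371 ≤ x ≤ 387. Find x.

383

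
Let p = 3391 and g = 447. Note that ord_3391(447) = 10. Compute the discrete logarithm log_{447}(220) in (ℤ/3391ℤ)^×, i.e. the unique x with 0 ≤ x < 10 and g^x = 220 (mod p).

9

Successive powers of 447 modulo 3391:
  447^0=1  447^1=447  447^2=3131  447^3=2465  447^4=3171  447^5=3390
  447^6=2944  447^7=260  447^8=926  447^9=220
So 447^9 ≡ 220 (mod 3391), giving x = 9.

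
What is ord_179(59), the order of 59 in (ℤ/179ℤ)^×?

The order of 59 must divide p − 1 = 178 = 2 · 89.
Divisors: 1, 2, 89, 178.
Check each in increasing order: 59^1 ≡ 59;  59^2 ≡ 80;  59^89 ≡ 1.
Smallest exponent giving 1 is 89.

89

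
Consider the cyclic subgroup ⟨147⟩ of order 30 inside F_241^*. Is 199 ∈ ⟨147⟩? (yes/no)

no

199 ∈ ⟨147⟩ iff 199^30 ≡ 1 (mod 241), since |⟨147⟩| = 30.
199^30 mod 241 = 211.
Since 211 ≠ 1, 199 does not lie in the subgroup.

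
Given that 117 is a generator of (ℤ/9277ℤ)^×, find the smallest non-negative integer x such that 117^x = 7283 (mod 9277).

4829

Baby-step giant-step with m = ceil(sqrt(9276)) = 97.
Baby table (117^j mod 9277 for j=0..96):
  0:1  1:117  2:4412  3:5969  4:2598  5:7102  6:5281  7:5595
  8:5225  9:8320  10:8632  11:8028  12:2299  13:9227  14:3427  15:2048
  16:7691  17:9255  18:6703  19:4983  20:7837  21:7783  22:1465  23:4419
  24:6788  25:5651  26:2500  27:4913  28:8924  29:5084  30:1100  31:8099
  32:1329  33:7061  34:484  35:966  36:1698  37:3849  38:5037  39:4878
  40:4829  41:8373  42:5556  43:662  44:3238  45:7766  46:8753  47:3631
  48:7362  49:7870  50:2367  51:7906  52:6579  53:9029  54:8092  55:510
  56:4008  57:5086  58:1334  59:7646  60:3990  61:2980  62:5411  63:2251
  64:3611  65:5022  66:3123  67:3588  68:2331  69:3694  70:5456  71:7516
  72:7334  73:4594  74:8709  75:7760  76:8051  77:4990  78:8656  79:1559
  80:6140  81:4051  82:840  83:5510  84:4557  85:4380  86:2225  87:569
  88:1634  89:5638  90:979  91:3219  92:5543  93:8418  94:1544  95:4385
  96:2810
Giant step factor: 117^(-97) ≡ 1564 (mod 9277).
Scan 7283·1564^i mod 9277 for i = 0, 1, …:
  i=0: 7283   i=1: 7733   i=2: 6481   i=3: 5800
  i=4: 7571   i=5: 3592   i=6: 5303   i=7: 254
  i=8: 7622   i=9: 9140     …   i=48: 4353
  i=49: 8051
Match at i=49, j=76: x = 49·97 + 76 = 4829.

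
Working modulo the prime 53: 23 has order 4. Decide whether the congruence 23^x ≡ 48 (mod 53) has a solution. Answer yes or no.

no

⟨23⟩ has order 4; its elements mod 53 are {1, 23, 30, 52}.
48 is not in this set.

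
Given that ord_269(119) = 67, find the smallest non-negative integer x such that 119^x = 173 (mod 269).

2

Successive powers of 119 modulo 269:
  119^0=1  119^1=119  119^2=173
So 119^2 ≡ 173 (mod 269), giving x = 2.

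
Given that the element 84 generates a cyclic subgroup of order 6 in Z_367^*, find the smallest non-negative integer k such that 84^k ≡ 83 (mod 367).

2

Successive powers of 84 modulo 367:
  84^0=1  84^1=84  84^2=83
So 84^2 ≡ 83 (mod 367), giving k = 2.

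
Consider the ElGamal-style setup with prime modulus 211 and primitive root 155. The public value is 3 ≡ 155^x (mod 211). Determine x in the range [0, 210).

Baby-step giant-step with m = ceil(sqrt(210)) = 15.
Baby table (155^j mod 211 for j=0..14):
  0:1  1:155  2:182  3:147  4:208  5:168  6:87  7:192
  8:9  9:129  10:161  11:57  12:184  13:35  14:150
Giant step factor: 155^(-15) ≡ 153 (mod 211).
Scan 3·153^i mod 211 for i = 0, 1, …:
  i=0: 3   i=1: 37   i=2: 175   i=3: 189
  i=4: 10   i=5: 53   i=6: 91   i=7: 208
Match at i=7, j=4: x = 7·15 + 4 = 109.

109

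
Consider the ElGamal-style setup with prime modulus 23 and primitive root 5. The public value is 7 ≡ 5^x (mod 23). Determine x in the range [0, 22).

Successive powers of 5 modulo 23:
  5^0=1  5^1=5  5^2=2  5^3=10  5^4=4  5^5=20
  5^6=8  5^7=17  5^8=16  5^9=11  5^10=9  5^11=22
  5^12=18  5^13=21  5^14=13  5^15=19  5^16=3  5^17=15
  5^18=6  5^19=7
So 5^19 ≡ 7 (mod 23), giving x = 19.

19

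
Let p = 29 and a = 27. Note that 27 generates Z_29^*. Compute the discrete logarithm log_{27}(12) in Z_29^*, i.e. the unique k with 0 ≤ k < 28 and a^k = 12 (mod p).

Successive powers of 27 modulo 29:
  27^0=1  27^1=27  27^2=4  27^3=21  27^4=16  27^5=26
  27^6=6  27^7=17  27^8=24  27^9=10  27^10=9  27^11=11
  27^12=7  27^13=15  27^14=28  27^15=2  27^16=25  27^17=8
  27^18=13  27^19=3  27^20=23  27^21=12
So 27^21 ≡ 12 (mod 29), giving k = 21.

21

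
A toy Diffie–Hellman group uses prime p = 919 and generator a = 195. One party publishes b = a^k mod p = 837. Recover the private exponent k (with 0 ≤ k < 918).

424

Baby-step giant-step with m = ceil(sqrt(918)) = 31.
Baby table (195^j mod 919 for j=0..30):
  0:1  1:195  2:346  3:383  4:246  5:182  6:568  7:480
  8:781  9:660  10:40  11:448  12:55  13:616  14:650  15:847
  16:664  17:820  18:913  19:668  20:681  21:459  22:362  23:746
  24:268  25:796  26:828  27:635  28:679  29:69  30:589
Giant step factor: 195^(-31) ≡ 873 (mod 919).
Scan 837·873^i mod 919 for i = 0, 1, …:
  i=0: 837   i=1: 96   i=2: 179   i=3: 37
  i=4: 136   i=5: 177   i=6: 129   i=7: 499
  i=8: 21   i=9: 872   i=10: 324   i=11: 719
  i=12: 10   i=13: 459
Match at i=13, j=21: k = 13·31 + 21 = 424.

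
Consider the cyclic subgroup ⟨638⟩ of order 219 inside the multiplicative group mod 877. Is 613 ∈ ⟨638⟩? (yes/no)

613 ∈ ⟨638⟩ iff 613^219 ≡ 1 (mod 877), since |⟨638⟩| = 219.
613^219 mod 877 = 1.
Since 1 = 1, 613 lies in the subgroup.

yes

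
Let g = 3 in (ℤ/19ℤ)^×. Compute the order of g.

The order of 3 must divide p − 1 = 18 = 2 · 3^2.
Divisors: 1, 2, 3, 6, 9, 18.
Check each in increasing order: 3^1 ≡ 3;  3^2 ≡ 9;  3^3 ≡ 8;  3^6 ≡ 7;  3^9 ≡ 18;  3^18 ≡ 1.
Smallest exponent giving 1 is 18.

18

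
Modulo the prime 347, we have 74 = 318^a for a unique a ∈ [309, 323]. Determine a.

318

Compute 318^309 mod 347 = 51, then multiply by 318 repeatedly:
  318^309=51  318^310=256  318^311=210  318^312=156  318^313=334
  318^314=30  318^315=171  318^316=246  318^317=153  318^318=74
Found 74 at exponent 318.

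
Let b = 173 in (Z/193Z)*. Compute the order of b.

64

The order of 173 must divide p − 1 = 192 = 2^6 · 3.
Divisors: 1, 2, 3, 4, 6, 8, 12, 16, 24, 32, 48, 64, 96, 192.
Check each in increasing order: 173^1 ≡ 173;  173^2 ≡ 14;  173^3 ≡ 106;  173^4 ≡ 3;  173^6 ≡ 42;  173^8 ≡ 9;  173^12 ≡ 27;  173^16 ≡ 81;  173^24 ≡ 150;  173^32 ≡ 192;  173^48 ≡ 112;  173^64 ≡ 1.
Smallest exponent giving 1 is 64.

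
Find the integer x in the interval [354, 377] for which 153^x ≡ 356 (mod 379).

363

Compute 153^354 mod 379 = 198, then multiply by 153 repeatedly:
  153^354=198  153^355=353  153^356=191  153^357=40  153^358=56
  153^359=230  153^360=322  153^361=375  153^362=146  153^363=356
Found 356 at exponent 363.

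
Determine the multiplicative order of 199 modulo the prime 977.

976

The order of 199 must divide p − 1 = 976 = 2^4 · 61.
Divisors: 1, 2, 4, 8, 16, 61, 122, 244, 488, 976.
Check each in increasing order: 199^1 ≡ 199;  199^2 ≡ 521;  199^4 ≡ 812;  199^8 ≡ 846;  199^16 ≡ 552;  199^61 ≡ 574;  199^122 ≡ 227;  199^244 ≡ 725;  199^488 ≡ 976;  199^976 ≡ 1.
Smallest exponent giving 1 is 976.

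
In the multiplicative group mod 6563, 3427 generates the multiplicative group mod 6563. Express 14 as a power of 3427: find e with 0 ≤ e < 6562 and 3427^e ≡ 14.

Baby-step giant-step with m = ceil(sqrt(6562)) = 82.
Baby table (3427^j mod 6563 for j=0..81):
  0:1  1:3427  2:3122  3:1404  4:829  5:5767  6:2316  7:2265
  8:4689  9:2979  10:3568  11:667  12:1885  13:1903  14:4522  15:1651
  16:671  17:2467  18:1265  19:3575  20:4967  21:4050  22:5168  23:3762
  24:2642  25:3757  26:5196  27:1273  28:4739  29:3691  30:2156  31:5237
  32:3957  33:1481  34:2188  35:3330  36:5416  37:468  38:2464  39:4110
  40:772  41:755  42:1563  43:993  44:3377  45:2410  46:2816  47:2822
  48:3695  49:2738  50:4599  51:3010  52:4797  53:5567  54:6031  55:1350
  56:6098  57:1254  58:5256  59:3440  60:1732  61:2612  62:5955  63:3418
  64:5094  65:6121  66:1319  67:4869  68:2917  69:1110  70:3993  71:156
  72:3009  73:1370  74:2445  75:4627  76:521  77:331  78:5501  79:2991
  80:5314  81:5316
Giant step factor: 3427^(-82) ≡ 2849 (mod 6563).
Scan 14·2849^i mod 6563 for i = 0, 1, …:
  i=0: 14   i=1: 508   i=2: 3432   i=3: 5461
  i=4: 4079   i=5: 4561   i=6: 6112   i=7: 1449
  i=8: 74   i=9: 810     …   i=65: 3241
  i=66: 6031
Match at i=66, j=54: e = 66·82 + 54 = 5466.

5466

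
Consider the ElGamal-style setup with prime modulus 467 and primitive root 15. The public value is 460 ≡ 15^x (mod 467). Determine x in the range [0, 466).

183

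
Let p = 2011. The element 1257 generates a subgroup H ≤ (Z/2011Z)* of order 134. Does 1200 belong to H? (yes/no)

1200 ∈ ⟨1257⟩ iff 1200^134 ≡ 1 (mod 2011), since |⟨1257⟩| = 134.
1200^134 mod 2011 = 699.
Since 699 ≠ 1, 1200 does not lie in the subgroup.

no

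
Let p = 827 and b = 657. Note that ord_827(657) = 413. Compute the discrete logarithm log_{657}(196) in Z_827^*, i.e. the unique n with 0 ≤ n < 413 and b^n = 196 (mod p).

379

Baby-step giant-step with m = ceil(sqrt(413)) = 21.
Baby table (657^j mod 827 for j=0..20):
  0:1  1:657  2:782  3:207  4:371  5:609  6:672  7:713
  8:359  9:168  10:385  11:710  12:42  13:303  14:591  15:424
  16:696  17:768  18:106  19:174  20:192
Giant step factor: 657^(-21) ≡ 671 (mod 827).
Scan 196·671^i mod 827 for i = 0, 1, …:
  i=0: 196   i=1: 23   i=2: 547   i=3: 676
  i=4: 400   i=5: 452   i=6: 610   i=7: 772
  i=8: 310   i=9: 433     …   i=17: 457
  i=18: 657
Match at i=18, j=1: n = 18·21 + 1 = 379.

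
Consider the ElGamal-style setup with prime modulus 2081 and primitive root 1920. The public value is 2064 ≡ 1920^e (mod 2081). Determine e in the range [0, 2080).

Baby-step giant-step with m = ceil(sqrt(2080)) = 46.
Baby table (1920^j mod 2081 for j=0..45):
  0:1  1:1920  2:949  3:1205  4:1609  5:1076  6:1568  7:1434
  8:117  9:1973  10:740  11:1558  12:963  13:1032  14:328  15:1298
  16:1203  17:1931  18:1259  19:1239  20:297  21:46  22:918  23:2034
  24:1324  25:1179  26:1633  27:1374  28:1453  29:1220  30:1275  31:744
  32:914  33:597  34:1690  35:521  36:1440  37:1232  38:1424  39:1727
  40:807  41:1176  42:35  43:608  44:2000  45:555
Giant step factor: 1920^(-46) ≡ 504 (mod 2081).
Scan 2064·504^i mod 2081 for i = 0, 1, …:
  i=0: 2064   i=1: 1837   i=2: 1884   i=3: 600
  i=4: 655   i=5: 1322   i=6: 368   i=7: 263
  i=8: 1449   i=9: 1946     …   i=18: 1621
  i=19: 1232
Match at i=19, j=37: e = 19·46 + 37 = 911.

911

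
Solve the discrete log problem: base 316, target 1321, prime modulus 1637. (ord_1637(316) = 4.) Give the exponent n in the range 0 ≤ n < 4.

3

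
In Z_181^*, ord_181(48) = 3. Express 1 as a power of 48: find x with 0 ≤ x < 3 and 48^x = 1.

0

Successive powers of 48 modulo 181:
  48^0=1
So 48^0 ≡ 1 (mod 181), giving x = 0.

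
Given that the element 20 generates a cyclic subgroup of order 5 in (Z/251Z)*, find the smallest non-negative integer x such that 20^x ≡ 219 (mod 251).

Successive powers of 20 modulo 251:
  20^0=1  20^1=20  20^2=149  20^3=219
So 20^3 ≡ 219 (mod 251), giving x = 3.

3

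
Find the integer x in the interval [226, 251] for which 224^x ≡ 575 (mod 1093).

Compute 224^226 mod 1093 = 575, then multiply by 224 repeatedly:
  224^226=575
Found 575 at exponent 226.

226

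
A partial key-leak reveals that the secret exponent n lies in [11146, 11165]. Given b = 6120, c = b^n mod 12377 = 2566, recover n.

11153

Compute 6120^11146 mod 12377 = 9565, then multiply by 6120 repeatedly:
  6120^11146=9565  6120^11147=6967  6120^11148=11652  6120^11149=6343  6120^11150=4888
  6120^11151=11728  6120^11152=1137  6120^11153=2566
Found 2566 at exponent 11153.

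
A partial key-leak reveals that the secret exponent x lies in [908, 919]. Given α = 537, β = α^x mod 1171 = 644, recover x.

Compute 537^908 mod 1171 = 999, then multiply by 537 repeatedly:
  537^908=999  537^909=145  537^910=579  537^911=608  537^912=958
  537^913=377  537^914=1037  537^915=644
Found 644 at exponent 915.

915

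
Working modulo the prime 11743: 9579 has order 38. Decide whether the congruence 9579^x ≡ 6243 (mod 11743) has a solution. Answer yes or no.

no

6243 ∈ ⟨9579⟩ iff 6243^38 ≡ 1 (mod 11743), since |⟨9579⟩| = 38.
6243^38 mod 11743 = 11.
Since 11 ≠ 1, 6243 does not lie in the subgroup.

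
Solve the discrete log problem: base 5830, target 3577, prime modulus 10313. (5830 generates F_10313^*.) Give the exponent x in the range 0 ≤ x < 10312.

Baby-step giant-step with m = ceil(sqrt(10312)) = 102.
Baby table (5830^j mod 10313 for j=0..101):
  0:1  1:5830  2:7565  3:5562  4:2388  5:9803  6:7157  7:9225
  8:9768  9:9367  10:2275  11:732  12:8291  13:9812  14:8062  15:5119
  16:8261  17:10233  18:7998  19:3267  20:8812  21:4907  22:9861  23:4968
  24:4536  25:2348  26:3489  27:3634  28:3318  29:7065  30:9141  31:4759
  32:3000  33:9465  34:6400  35:9879  36:6778  37:6637  38:9647  39:5221
  40:4767  41:8388  42:8107  43:9644  44:8357  45:2698  46:2015  47:943
  48:861  49:7512  50:5962  51:3650  52:3781  53:4349  54:5316  55:1715
  56:5153  57:221  58:9618  59:1159  60:1955  61:1785  62:733  63:3808
  64:7064  65:3311  66:7507  67:7751  68:7077  69:6910  70:2722  71:7866
  72:7182  73:280  74:2946  75:4035  76:97  77:8608  78:1582  79:3238
  80:4750  81:2095  82:3258  83:7907  84:9013  85:1055  86:4102  87:9126
  88:10126  89:2968  90:8539  91:1519  92:7216  93:2553  94:2331  95:7509
  96:9098  97:1581  98:7721  99:7498  100:6846  101:870
Giant step factor: 5830^(-102) ≡ 1659 (mod 10313).
Scan 3577·1659^i mod 10313 for i = 0, 1, …:
  i=0: 3577   i=1: 4268   i=2: 5894   i=3: 1422
  i=4: 7734   i=5: 1334   i=6: 6124   i=7: 1411
  i=8: 10111   i=9: 5211   i=10: 2755   i=11: 1886
  i=12: 4035
Match at i=12, j=75: x = 12·102 + 75 = 1299.

1299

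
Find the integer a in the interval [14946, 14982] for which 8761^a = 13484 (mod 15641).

Compute 8761^14946 mod 15641 = 5940, then multiply by 8761 repeatedly:
  8761^14946=5940  8761^14947=2733  8761^14948=13083  8761^14949=2915  8761^14950=12203
  8761^14951=4248  8761^14952=6789  8761^14953=11347  8761^14954=12512  8761^14955=5504
  8761^14956=14982  8761^14957=13671  8761^14958=8494  8761^14959=11697  8761^14960=13226
  8761^14961=4458  8761^14962=961  8761^14963=4463  8761^14964=13484
Found 13484 at exponent 14964.

14964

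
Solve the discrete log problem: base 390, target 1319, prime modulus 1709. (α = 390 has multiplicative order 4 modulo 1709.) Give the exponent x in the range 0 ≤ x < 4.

3

Successive powers of 390 modulo 1709:
  390^0=1  390^1=390  390^2=1708  390^3=1319
So 390^3 ≡ 1319 (mod 1709), giving x = 3.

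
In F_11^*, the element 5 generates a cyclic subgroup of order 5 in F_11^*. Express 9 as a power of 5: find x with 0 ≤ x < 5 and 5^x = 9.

Successive powers of 5 modulo 11:
  5^0=1  5^1=5  5^2=3  5^3=4  5^4=9
So 5^4 ≡ 9 (mod 11), giving x = 4.

4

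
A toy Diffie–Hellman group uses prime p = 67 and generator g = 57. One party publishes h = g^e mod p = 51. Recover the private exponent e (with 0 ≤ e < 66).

25

Baby-step giant-step with m = ceil(sqrt(66)) = 9.
Baby table (57^j mod 67 for j=0..8):
  0:1  1:57  2:33  3:5  4:17  5:31  6:25  7:18
  8:21
Giant step factor: 57^(-9) ≡ 52 (mod 67).
Scan 51·52^i mod 67 for i = 0, 1, …:
  i=0: 51   i=1: 39   i=2: 18
Match at i=2, j=7: e = 2·9 + 7 = 25.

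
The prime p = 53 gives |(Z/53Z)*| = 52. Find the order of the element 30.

The order of 30 must divide p − 1 = 52 = 2^2 · 13.
Divisors: 1, 2, 4, 13, 26, 52.
Check each in increasing order: 30^1 ≡ 30;  30^2 ≡ 52;  30^4 ≡ 1.
Smallest exponent giving 1 is 4.

4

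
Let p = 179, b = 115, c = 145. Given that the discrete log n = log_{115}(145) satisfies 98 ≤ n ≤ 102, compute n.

Compute 115^98 mod 179 = 19, then multiply by 115 repeatedly:
  115^98=19  115^99=37  115^100=138  115^101=118  115^102=145
Found 145 at exponent 102.

102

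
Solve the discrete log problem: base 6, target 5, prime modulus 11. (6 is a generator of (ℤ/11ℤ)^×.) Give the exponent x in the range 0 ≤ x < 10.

Successive powers of 6 modulo 11:
  6^0=1  6^1=6  6^2=3  6^3=7  6^4=9  6^5=10
  6^6=5
So 6^6 ≡ 5 (mod 11), giving x = 6.

6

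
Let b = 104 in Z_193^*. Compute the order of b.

64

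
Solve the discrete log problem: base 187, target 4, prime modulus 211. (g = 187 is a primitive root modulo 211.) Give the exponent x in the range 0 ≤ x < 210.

32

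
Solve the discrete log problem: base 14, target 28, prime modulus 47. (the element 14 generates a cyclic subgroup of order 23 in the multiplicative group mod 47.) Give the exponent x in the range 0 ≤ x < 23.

Successive powers of 14 modulo 47:
  14^0=1  14^1=14  14^2=8  14^3=18  14^4=17  14^5=3
  14^6=42  14^7=24  14^8=7  14^9=4  14^10=9  14^11=32
  14^12=25  14^13=21  14^14=12  14^15=27  14^16=2  14^17=28
So 14^17 ≡ 28 (mod 47), giving x = 17.

17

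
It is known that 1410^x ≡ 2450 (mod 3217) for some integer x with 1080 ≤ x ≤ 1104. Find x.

1090

Compute 1410^1080 mod 3217 = 1331, then multiply by 1410 repeatedly:
  1410^1080=1331  1410^1081=1199  1410^1082=1665  1410^1083=2457  1410^1084=2878
  1410^1085=1343  1410^1086=2034  1410^1087=1593  1410^1088=664  1410^1089=93
  1410^1090=2450
Found 2450 at exponent 1090.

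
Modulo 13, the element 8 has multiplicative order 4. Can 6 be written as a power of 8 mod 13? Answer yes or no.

⟨8⟩ has order 4; its elements mod 13 are {1, 5, 8, 12}.
6 is not in this set.

no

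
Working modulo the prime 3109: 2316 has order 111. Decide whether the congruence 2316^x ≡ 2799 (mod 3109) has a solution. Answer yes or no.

no

2799 ∈ ⟨2316⟩ iff 2799^111 ≡ 1 (mod 3109), since |⟨2316⟩| = 111.
2799^111 mod 3109 = 2690.
Since 2690 ≠ 1, 2799 does not lie in the subgroup.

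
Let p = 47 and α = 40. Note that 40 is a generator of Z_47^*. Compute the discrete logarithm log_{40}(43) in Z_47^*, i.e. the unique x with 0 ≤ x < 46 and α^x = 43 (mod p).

Baby-step giant-step with m = ceil(sqrt(46)) = 7.
Baby table (40^j mod 47 for j=0..6):
  0:1  1:40  2:2  3:33  4:4  5:19  6:8
Giant step factor: 40^(-7) ≡ 26 (mod 47).
Scan 43·26^i mod 47 for i = 0, 1, …:
  i=0: 43   i=1: 37   i=2: 22   i=3: 8
Match at i=3, j=6: x = 3·7 + 6 = 27.

27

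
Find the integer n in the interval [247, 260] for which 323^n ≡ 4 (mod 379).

256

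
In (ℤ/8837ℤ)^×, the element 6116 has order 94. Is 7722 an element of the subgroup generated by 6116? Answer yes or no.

7722 ∈ ⟨6116⟩ iff 7722^94 ≡ 1 (mod 8837), since |⟨6116⟩| = 94.
7722^94 mod 8837 = 1.
Since 1 = 1, 7722 lies in the subgroup.

yes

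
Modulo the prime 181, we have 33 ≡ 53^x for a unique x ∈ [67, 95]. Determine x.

Compute 53^67 mod 181 = 112, then multiply by 53 repeatedly:
  53^67=112  53^68=144  53^69=30  53^70=142  53^71=105
  53^72=135  53^73=96  53^74=20  53^75=155  53^76=70
  53^77=90  53^78=64  53^79=134  53^80=43  53^81=107
  53^82=60  53^83=103  53^84=29  53^85=89  53^86=11
  53^87=40  53^88=129  53^89=140  53^90=180  53^91=128
  53^92=87  53^93=86  53^94=33
Found 33 at exponent 94.

94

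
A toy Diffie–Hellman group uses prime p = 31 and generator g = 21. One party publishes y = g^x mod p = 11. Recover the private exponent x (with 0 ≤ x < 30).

Successive powers of 21 modulo 31:
  21^0=1  21^1=21  21^2=7  21^3=23  21^4=18  21^5=6
  21^6=2  21^7=11
So 21^7 ≡ 11 (mod 31), giving x = 7.

7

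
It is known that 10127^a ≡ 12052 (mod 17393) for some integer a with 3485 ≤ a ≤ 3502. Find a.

3491

Compute 10127^3485 mod 17393 = 10232, then multiply by 10127 repeatedly:
  10127^3485=10232  10127^3486=9363  10127^3487=9858  10127^3488=13539  10127^3489=434
  10127^3490=12082  10127^3491=12052
Found 12052 at exponent 3491.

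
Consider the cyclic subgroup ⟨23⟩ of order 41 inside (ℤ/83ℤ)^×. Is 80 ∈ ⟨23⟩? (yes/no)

no

80 ∈ ⟨23⟩ iff 80^41 ≡ 1 (mod 83), since |⟨23⟩| = 41.
80^41 mod 83 = 82.
Since 82 ≠ 1, 80 does not lie in the subgroup.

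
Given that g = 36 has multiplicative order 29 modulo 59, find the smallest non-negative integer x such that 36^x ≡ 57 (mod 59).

Successive powers of 36 modulo 59:
  36^0=1  36^1=36  36^2=57
So 36^2 ≡ 57 (mod 59), giving x = 2.

2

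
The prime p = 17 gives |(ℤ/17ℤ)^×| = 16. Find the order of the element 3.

The order of 3 must divide p − 1 = 16 = 2^4.
Divisors: 1, 2, 4, 8, 16.
Check each in increasing order: 3^1 ≡ 3;  3^2 ≡ 9;  3^4 ≡ 13;  3^8 ≡ 16;  3^16 ≡ 1.
Smallest exponent giving 1 is 16.

16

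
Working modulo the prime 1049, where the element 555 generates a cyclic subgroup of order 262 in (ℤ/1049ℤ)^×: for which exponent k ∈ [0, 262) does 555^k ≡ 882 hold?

147

Baby-step giant-step with m = ceil(sqrt(262)) = 17.
Baby table (555^j mod 1049 for j=0..16):
  0:1  1:555  2:668  3:443  4:399  5:106  6:86  7:525
  8:802  9:334  10:746  11:724  12:53  13:43  14:787  15:401
  16:167
Giant step factor: 555^(-17) ≡ 45 (mod 1049).
Scan 882·45^i mod 1049 for i = 0, 1, …:
  i=0: 882   i=1: 877   i=2: 652   i=3: 1017
  i=4: 658   i=5: 238   i=6: 220   i=7: 459
  i=8: 724
Match at i=8, j=11: k = 8·17 + 11 = 147.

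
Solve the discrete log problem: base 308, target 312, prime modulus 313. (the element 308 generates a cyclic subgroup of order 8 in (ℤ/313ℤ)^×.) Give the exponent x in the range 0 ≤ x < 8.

4

Successive powers of 308 modulo 313:
  308^0=1  308^1=308  308^2=25  308^3=188  308^4=312
So 308^4 ≡ 312 (mod 313), giving x = 4.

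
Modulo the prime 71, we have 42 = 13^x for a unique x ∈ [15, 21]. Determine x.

Compute 13^15 mod 71 = 41, then multiply by 13 repeatedly:
  13^15=41  13^16=36  13^17=42
Found 42 at exponent 17.

17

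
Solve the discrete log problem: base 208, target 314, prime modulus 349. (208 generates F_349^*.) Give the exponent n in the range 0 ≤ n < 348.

21

Baby-step giant-step with m = ceil(sqrt(348)) = 19.
Baby table (208^j mod 349 for j=0..18):
  0:1  1:208  2:337  3:296  4:144  5:287  6:17  7:46
  8:145  9:146  10:5  11:342  12:289  13:84  14:22  15:39
  16:85  17:230  18:27
Giant step factor: 208^(-19) ≡ 120 (mod 349).
Scan 314·120^i mod 349 for i = 0, 1, …:
  i=0: 314   i=1: 337
Match at i=1, j=2: n = 1·19 + 2 = 21.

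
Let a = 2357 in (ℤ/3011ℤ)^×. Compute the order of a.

3010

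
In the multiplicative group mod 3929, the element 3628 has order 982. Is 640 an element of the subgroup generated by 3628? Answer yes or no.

640 ∈ ⟨3628⟩ iff 640^982 ≡ 1 (mod 3929), since |⟨3628⟩| = 982.
640^982 mod 3929 = 1.
Since 1 = 1, 640 lies in the subgroup.

yes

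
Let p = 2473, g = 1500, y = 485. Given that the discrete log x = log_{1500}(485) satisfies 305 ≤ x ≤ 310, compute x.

Compute 1500^305 mod 2473 = 485, then multiply by 1500 repeatedly:
  1500^305=485
Found 485 at exponent 305.

305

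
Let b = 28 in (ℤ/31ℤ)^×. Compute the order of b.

The order of 28 must divide p − 1 = 30 = 2 · 3 · 5.
Divisors: 1, 2, 3, 5, 6, 10, 15, 30.
Check each in increasing order: 28^1 ≡ 28;  28^2 ≡ 9;  28^3 ≡ 4;  28^5 ≡ 5;  28^6 ≡ 16;  28^10 ≡ 25;  28^15 ≡ 1.
Smallest exponent giving 1 is 15.

15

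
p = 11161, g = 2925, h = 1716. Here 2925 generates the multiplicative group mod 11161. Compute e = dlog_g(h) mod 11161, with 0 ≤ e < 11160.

878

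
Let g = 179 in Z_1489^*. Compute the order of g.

The order of 179 must divide p − 1 = 1488 = 2^4 · 3 · 31.
Divisors: 1, 2, 3, 4, 6, 8, 12, 16, 24, 31, 48, 62, 93, 124, 186, 248, 372, 496, 744, 1488.
Check each in increasing order: 179^1 ≡ 179;  179^2 ≡ 772;  179^3 ≡ 1200;  179^4 ≡ 384;  179^6 ≡ 137;  179^8 ≡ 45;  179^12 ≡ 901;  179^16 ≡ 536;  179^24 ≡ 296;  179^31 ≡ 1422;  179^48 ≡ 1254;  179^62 ≡ 22;  179^93 ≡ 15;  179^124 ≡ 484;  179^186 ≡ 225;  179^248 ≡ 483;  179^372 ≡ 1488;  179^496 ≡ 1005;  179^744 ≡ 1.
Smallest exponent giving 1 is 744.

744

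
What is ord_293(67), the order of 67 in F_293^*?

The order of 67 must divide p − 1 = 292 = 2^2 · 73.
Divisors: 1, 2, 4, 73, 146, 292.
Check each in increasing order: 67^1 ≡ 67;  67^2 ≡ 94;  67^4 ≡ 46;  67^73 ≡ 292;  67^146 ≡ 1.
Smallest exponent giving 1 is 146.

146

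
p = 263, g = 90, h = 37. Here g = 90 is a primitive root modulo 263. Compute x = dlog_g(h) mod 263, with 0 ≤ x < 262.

42

Baby-step giant-step with m = ceil(sqrt(262)) = 17.
Baby table (90^j mod 263 for j=0..16):
  0:1  1:90  2:210  3:227  4:179  5:67  6:244  7:131
  8:218  9:158  10:18  11:42  12:98  13:141  14:66  15:154
  16:184
Giant step factor: 90^(-17) ≡ 146 (mod 263).
Scan 37·146^i mod 263 for i = 0, 1, …:
  i=0: 37   i=1: 142   i=2: 218
Match at i=2, j=8: x = 2·17 + 8 = 42.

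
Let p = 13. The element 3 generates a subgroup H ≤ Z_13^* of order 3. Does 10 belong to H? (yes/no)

⟨3⟩ has order 3; its elements mod 13 are {1, 3, 9}.
10 is not in this set.

no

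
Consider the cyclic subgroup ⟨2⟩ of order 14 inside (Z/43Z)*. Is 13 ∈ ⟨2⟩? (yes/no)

no

⟨2⟩ has order 14; its elements mod 43 are {1, 2, 4, 8, 11, 16, 21, 22, 27, 32, 35, 39, 41, 42}.
13 is not in this set.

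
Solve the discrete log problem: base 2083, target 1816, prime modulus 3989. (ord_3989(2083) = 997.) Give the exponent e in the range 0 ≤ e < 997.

Baby-step giant-step with m = ceil(sqrt(997)) = 32.
Baby table (2083^j mod 3989 for j=0..31):
  0:1  1:2083  2:2846  3:564  4:2046  5:1566  6:2965  7:1123
  8:1655  9:869  10:3110  11:3983  12:3458  13:2869  14:605  15:3680
  16:2571  17:2155  18:1240  19:2037  20:2764  21:1285  22:36  23:3186
  24:2731  25:359  26:1854  27:530  28:3026  29:538  30:3734  31:3361
Giant step factor: 2083^(-32) ≡ 2188 (mod 3989).
Scan 1816·2188^i mod 3989 for i = 0, 1, …:
  i=0: 1816   i=1: 364   i=2: 2621   i=3: 2555
  i=4: 1751   i=5: 1748   i=6: 3162   i=7: 1530
  i=8: 869
Match at i=8, j=9: e = 8·32 + 9 = 265.

265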